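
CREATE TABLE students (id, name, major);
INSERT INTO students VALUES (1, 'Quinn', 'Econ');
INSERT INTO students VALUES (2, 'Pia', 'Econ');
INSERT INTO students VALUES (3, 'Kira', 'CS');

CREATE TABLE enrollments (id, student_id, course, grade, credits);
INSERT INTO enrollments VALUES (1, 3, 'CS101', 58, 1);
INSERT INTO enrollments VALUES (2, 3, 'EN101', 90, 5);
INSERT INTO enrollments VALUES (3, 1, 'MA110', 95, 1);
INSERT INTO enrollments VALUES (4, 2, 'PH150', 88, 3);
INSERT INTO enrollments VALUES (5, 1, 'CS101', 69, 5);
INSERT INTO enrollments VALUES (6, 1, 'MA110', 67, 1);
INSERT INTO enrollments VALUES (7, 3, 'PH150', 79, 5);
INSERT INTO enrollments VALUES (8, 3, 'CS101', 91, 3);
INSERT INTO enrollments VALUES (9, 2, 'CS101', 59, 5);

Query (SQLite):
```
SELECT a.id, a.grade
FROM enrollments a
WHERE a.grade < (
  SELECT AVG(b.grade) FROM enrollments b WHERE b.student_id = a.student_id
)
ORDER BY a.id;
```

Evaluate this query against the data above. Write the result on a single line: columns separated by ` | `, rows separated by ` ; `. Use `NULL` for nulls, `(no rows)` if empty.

1 | 58 ; 5 | 69 ; 6 | 67 ; 7 | 79 ; 9 | 59

For each enrollments row a, compute AVG(grade) over rows sharing a.student_id.
Keep row a if a.grade < that per-group AVG.
  student_id=1: AVG(grade) = 77.0
  student_id=2: AVG(grade) = 73.5
  student_id=3: AVG(grade) = 79.5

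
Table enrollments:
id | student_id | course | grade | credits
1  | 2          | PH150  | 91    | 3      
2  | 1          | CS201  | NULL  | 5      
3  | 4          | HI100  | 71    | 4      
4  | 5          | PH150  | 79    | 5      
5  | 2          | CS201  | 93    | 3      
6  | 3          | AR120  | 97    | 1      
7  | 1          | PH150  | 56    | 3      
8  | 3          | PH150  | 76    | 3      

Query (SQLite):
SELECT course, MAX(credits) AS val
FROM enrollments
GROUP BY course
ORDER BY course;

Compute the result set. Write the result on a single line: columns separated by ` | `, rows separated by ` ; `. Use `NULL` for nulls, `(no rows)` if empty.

Partition enrollments by course; compute MAX(credits) within each group.
  AR120: ids {6} → MAX(credits)=1
  CS201: ids {2, 5} → MAX(credits)=5
  HI100: ids {3} → MAX(credits)=4
  PH150: ids {1, 4, 7, 8} → MAX(credits)=5

AR120 | 1 ; CS201 | 5 ; HI100 | 4 ; PH150 | 5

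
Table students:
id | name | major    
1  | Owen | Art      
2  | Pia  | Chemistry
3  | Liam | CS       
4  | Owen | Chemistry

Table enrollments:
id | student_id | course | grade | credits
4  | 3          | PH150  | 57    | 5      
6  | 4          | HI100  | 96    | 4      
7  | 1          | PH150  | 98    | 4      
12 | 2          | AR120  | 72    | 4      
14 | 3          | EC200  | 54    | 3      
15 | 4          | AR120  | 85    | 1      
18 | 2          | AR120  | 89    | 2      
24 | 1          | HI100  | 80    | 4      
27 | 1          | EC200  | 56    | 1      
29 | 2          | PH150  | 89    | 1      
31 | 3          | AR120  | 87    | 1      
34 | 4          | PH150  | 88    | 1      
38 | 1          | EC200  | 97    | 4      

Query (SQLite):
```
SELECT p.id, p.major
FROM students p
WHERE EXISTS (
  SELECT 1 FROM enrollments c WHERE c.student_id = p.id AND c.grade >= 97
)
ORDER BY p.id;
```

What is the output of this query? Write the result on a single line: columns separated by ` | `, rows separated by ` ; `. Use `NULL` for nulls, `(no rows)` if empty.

1 | Art

For each students row, check whether any enrollments with matching student_id has grade >= 97.
Keep rows where that is true.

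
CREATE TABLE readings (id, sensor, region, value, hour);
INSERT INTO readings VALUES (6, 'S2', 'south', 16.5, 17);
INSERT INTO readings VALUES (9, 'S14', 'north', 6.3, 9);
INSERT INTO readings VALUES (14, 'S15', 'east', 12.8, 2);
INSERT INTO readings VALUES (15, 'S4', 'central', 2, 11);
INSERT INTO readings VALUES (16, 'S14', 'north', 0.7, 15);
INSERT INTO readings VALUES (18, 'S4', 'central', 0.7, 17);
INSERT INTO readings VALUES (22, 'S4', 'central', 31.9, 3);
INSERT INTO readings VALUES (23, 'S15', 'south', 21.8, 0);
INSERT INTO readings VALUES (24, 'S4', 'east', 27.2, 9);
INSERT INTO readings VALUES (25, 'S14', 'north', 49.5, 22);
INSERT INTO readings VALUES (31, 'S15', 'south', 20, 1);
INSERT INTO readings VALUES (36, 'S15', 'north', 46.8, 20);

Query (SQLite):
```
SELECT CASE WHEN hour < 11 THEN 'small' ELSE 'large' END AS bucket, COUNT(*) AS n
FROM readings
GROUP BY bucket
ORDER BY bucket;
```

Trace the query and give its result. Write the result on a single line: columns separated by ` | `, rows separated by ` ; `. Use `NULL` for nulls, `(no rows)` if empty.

large | 6 ; small | 6

Bucket rows by hour < 11 → 'small' else 'large'; count each bucket.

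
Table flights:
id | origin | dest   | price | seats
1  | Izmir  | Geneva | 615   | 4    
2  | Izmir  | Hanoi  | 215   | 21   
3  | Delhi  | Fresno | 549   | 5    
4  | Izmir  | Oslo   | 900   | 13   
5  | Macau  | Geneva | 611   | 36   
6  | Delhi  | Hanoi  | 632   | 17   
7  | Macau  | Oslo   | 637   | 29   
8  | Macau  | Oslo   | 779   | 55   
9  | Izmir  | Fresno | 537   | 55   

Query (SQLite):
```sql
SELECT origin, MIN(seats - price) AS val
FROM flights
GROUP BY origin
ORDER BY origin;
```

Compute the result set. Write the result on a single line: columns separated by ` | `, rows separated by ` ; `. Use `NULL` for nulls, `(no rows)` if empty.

Delhi | -615 ; Izmir | -887 ; Macau | -724

For each row compute seats - price.
Group by origin; take MIN of the expression per group.
  Delhi: ids {3, 6} → MIN(seats - price)=-615
  Izmir: ids {1, 2, 4, 9} → MIN(seats - price)=-887
  Macau: ids {5, 7, 8} → MIN(seats - price)=-724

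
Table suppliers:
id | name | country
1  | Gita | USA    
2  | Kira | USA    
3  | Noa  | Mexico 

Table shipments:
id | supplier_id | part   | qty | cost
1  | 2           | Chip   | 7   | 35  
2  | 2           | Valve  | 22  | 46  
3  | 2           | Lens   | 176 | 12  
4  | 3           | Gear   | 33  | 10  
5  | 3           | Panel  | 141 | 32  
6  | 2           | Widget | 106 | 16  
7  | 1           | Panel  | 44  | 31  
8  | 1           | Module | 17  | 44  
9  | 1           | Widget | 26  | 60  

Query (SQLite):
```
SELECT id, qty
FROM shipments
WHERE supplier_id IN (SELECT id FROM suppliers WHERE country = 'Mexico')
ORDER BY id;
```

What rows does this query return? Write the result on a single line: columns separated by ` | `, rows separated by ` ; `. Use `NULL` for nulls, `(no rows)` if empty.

Inner query: suppliers.id where country = 'Mexico'.
Outer: keep shipments rows whose supplier_id is in that set.
Inner query → {3}

4 | 33 ; 5 | 141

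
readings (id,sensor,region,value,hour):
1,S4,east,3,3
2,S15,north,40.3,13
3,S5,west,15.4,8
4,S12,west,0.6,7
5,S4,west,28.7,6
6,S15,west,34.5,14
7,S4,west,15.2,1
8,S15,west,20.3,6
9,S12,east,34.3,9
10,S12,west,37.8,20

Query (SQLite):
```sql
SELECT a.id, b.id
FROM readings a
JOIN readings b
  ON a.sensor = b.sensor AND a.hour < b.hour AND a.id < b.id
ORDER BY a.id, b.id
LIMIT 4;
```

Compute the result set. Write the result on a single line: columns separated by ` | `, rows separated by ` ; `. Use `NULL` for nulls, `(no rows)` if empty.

Pairs (a,b) with same sensor, a.hour < b.hour, a.id < b.id.
sensor groups: S12:{4,9,10} S15:{2,6,8} S4:{1,5,7} S5:{3}
Ordered by (a.id, b.id); first 4.

1 | 5 ; 2 | 6 ; 4 | 9 ; 4 | 10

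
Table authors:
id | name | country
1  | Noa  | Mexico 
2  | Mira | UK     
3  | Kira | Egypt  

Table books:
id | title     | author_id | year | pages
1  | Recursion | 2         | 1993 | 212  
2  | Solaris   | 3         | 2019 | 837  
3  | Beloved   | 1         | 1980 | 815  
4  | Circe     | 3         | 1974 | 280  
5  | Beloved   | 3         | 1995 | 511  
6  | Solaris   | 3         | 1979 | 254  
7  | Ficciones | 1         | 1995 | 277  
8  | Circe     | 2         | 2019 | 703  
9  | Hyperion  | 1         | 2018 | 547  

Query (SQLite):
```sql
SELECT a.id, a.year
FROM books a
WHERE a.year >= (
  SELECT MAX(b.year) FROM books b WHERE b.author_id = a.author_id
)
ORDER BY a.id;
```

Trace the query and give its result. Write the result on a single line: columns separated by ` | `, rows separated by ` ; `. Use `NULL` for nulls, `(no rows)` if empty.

For each books row a, compute MAX(year) over rows sharing a.author_id.
Keep row a if a.year >= that per-group MAX.
  author_id=1: MAX(year) = 2018
  author_id=2: MAX(year) = 2019
  author_id=3: MAX(year) = 2019

2 | 2019 ; 8 | 2019 ; 9 | 2018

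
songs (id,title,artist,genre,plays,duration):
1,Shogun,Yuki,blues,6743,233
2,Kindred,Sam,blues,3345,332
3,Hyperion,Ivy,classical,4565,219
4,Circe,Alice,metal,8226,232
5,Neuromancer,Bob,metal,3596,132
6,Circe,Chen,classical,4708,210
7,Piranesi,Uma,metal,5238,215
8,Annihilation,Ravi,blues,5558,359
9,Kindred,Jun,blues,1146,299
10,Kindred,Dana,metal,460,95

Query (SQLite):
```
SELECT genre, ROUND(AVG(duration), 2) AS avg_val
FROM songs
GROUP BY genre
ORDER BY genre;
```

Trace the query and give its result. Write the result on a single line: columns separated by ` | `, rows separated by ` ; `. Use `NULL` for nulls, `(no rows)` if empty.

Partition songs by genre; compute ROUND(AVG(duration), 2) within each group.
  blues: ids {1, 2, 8, 9} → ROUND(AVG(duration), 2)=305.75
  classical: ids {3, 6} → ROUND(AVG(duration), 2)=214.5
  metal: ids {4, 5, 7, 10} → ROUND(AVG(duration), 2)=168.5

blues | 305.75 ; classical | 214.5 ; metal | 168.5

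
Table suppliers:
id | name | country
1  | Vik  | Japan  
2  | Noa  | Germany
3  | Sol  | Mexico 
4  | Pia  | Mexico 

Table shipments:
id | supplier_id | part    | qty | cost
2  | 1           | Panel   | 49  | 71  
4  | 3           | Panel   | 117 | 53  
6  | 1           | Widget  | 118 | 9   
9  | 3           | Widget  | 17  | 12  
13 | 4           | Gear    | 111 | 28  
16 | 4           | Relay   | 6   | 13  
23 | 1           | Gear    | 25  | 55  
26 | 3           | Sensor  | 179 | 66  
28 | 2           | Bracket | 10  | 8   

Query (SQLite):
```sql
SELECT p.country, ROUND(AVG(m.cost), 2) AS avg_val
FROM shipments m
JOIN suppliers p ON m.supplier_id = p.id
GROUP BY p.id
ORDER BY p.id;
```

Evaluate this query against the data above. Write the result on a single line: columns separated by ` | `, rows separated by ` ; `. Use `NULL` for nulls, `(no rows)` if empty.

Japan | 45 ; Germany | 8 ; Mexico | 43.67 ; Mexico | 20.5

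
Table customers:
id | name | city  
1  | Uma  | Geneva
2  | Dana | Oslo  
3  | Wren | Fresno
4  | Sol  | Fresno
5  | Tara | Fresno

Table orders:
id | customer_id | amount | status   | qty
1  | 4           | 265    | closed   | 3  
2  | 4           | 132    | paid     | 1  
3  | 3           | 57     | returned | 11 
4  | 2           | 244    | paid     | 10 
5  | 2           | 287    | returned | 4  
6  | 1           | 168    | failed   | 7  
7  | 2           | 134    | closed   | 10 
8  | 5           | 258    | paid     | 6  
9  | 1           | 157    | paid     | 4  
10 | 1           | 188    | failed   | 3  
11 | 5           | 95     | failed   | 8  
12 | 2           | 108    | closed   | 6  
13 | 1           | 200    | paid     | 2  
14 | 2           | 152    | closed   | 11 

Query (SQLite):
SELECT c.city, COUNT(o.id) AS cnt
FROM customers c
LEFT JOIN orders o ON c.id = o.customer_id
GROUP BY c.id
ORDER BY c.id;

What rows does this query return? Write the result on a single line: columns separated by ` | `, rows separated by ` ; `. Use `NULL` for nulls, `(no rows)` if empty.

Geneva | 4 ; Oslo | 5 ; Fresno | 1 ; Fresno | 2 ; Fresno | 2

LEFT JOIN keeps every customers row; unmatched ones get NULL for orders columns.
Group by customers.id and compute COUNT(o.id). COUNT(col) of an all-NULL group is 0.
  1: ids {6, 9, 10, 13} → COUNT(o.id)=4
  2: ids {4, 5, 7, 12, 14} → COUNT(o.id)=5
  3: ids {3} → COUNT(o.id)=1
  4: ids {1, 2} → COUNT(o.id)=2
  5: ids {8, 11} → COUNT(o.id)=2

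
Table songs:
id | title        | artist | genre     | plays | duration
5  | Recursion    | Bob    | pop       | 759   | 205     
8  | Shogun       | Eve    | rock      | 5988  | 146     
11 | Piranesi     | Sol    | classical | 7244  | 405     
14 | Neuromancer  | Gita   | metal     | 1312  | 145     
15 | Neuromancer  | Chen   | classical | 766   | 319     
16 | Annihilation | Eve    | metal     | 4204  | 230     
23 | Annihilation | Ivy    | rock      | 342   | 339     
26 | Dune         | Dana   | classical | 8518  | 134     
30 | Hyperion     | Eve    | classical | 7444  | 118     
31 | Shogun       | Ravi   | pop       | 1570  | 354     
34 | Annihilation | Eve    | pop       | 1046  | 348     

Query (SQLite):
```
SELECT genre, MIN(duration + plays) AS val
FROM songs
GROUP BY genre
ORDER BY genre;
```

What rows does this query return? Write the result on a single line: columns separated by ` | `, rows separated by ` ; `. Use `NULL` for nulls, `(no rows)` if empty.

For each row compute duration + plays.
Group by genre; take MIN of the expression per group.
  classical: ids {11, 15, 26, 30} → MIN(duration + plays)=1085
  metal: ids {14, 16} → MIN(duration + plays)=1457
  pop: ids {5, 31, 34} → MIN(duration + plays)=964
  rock: ids {8, 23} → MIN(duration + plays)=681

classical | 1085 ; metal | 1457 ; pop | 964 ; rock | 681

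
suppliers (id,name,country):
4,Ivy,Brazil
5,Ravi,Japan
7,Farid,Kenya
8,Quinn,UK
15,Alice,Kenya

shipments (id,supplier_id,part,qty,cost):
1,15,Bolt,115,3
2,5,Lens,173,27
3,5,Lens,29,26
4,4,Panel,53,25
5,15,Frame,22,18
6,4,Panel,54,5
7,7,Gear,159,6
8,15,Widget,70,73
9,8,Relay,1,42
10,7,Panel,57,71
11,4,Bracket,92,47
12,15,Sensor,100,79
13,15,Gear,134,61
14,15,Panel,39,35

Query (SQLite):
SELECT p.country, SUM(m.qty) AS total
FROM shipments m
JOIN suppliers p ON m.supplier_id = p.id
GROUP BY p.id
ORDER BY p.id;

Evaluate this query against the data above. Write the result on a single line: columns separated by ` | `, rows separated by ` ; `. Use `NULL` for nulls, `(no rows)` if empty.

Brazil | 199 ; Japan | 202 ; Kenya | 216 ; UK | 1 ; Kenya | 480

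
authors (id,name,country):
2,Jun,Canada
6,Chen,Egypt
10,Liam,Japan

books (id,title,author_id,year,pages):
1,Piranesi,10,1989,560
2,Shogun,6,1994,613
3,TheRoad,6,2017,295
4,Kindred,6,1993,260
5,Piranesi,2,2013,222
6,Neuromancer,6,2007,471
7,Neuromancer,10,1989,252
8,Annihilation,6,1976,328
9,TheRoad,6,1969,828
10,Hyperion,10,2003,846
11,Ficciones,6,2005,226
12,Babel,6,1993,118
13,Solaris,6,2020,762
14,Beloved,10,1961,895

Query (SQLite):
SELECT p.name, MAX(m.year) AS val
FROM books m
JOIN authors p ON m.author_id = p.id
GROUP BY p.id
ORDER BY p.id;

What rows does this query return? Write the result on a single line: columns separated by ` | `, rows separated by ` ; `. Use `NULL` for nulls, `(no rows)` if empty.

Join each books row to its authors via author_id.
Group joined rows by authors.id; compute MAX(m.year) per group.
  2: ids {5} → MAX(m.year)=2013
  6: ids {2, 3, 4, 6, 8, 9, 11, 12, 13} → MAX(m.year)=2020
  10: ids {1, 7, 10, 14} → MAX(m.year)=2003

Jun | 2013 ; Chen | 2020 ; Liam | 2003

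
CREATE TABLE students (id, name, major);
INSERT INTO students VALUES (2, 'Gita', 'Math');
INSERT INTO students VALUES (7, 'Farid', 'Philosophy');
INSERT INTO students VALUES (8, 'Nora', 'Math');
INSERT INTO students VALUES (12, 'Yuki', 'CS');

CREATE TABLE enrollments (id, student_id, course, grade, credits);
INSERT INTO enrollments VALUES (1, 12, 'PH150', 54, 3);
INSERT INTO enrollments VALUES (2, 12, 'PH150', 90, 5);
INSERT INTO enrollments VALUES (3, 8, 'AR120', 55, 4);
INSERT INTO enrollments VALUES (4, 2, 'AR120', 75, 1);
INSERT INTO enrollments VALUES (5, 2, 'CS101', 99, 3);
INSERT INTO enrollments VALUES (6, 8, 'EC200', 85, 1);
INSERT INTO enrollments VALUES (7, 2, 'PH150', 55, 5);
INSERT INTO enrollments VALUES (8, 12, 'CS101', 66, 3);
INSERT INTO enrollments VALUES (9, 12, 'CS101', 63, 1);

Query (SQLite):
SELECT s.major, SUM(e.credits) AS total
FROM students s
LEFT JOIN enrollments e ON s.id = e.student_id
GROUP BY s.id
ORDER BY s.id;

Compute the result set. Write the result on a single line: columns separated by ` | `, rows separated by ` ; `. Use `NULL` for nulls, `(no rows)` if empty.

Math | 9 ; Philosophy | NULL ; Math | 5 ; CS | 12

LEFT JOIN keeps every students row; unmatched ones get NULL for enrollments columns.
Group by students.id and compute SUM(e.credits). SUM over an all-NULL group is NULL.
  2: ids {4, 5, 7} → SUM(e.credits)=9
  7: ids {—} → SUM(e.credits)=NULL
  8: ids {3, 6} → SUM(e.credits)=5
  12: ids {1, 2, 8, 9} → SUM(e.credits)=12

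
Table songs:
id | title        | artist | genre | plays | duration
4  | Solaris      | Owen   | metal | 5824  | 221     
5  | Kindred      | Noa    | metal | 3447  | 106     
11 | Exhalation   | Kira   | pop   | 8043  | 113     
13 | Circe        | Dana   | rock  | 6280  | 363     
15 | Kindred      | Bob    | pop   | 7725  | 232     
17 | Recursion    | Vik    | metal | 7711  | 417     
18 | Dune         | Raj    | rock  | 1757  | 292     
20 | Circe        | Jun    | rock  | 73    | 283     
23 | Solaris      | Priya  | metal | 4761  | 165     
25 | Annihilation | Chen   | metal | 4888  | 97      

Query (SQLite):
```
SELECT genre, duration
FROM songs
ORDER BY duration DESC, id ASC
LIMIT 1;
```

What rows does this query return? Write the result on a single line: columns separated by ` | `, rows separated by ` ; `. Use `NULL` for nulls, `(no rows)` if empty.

metal | 417

Sort by duration desc, tiebreak id asc: (417, id=17), (363, id=13), (292, id=18), (283, id=20) …. Take first 1.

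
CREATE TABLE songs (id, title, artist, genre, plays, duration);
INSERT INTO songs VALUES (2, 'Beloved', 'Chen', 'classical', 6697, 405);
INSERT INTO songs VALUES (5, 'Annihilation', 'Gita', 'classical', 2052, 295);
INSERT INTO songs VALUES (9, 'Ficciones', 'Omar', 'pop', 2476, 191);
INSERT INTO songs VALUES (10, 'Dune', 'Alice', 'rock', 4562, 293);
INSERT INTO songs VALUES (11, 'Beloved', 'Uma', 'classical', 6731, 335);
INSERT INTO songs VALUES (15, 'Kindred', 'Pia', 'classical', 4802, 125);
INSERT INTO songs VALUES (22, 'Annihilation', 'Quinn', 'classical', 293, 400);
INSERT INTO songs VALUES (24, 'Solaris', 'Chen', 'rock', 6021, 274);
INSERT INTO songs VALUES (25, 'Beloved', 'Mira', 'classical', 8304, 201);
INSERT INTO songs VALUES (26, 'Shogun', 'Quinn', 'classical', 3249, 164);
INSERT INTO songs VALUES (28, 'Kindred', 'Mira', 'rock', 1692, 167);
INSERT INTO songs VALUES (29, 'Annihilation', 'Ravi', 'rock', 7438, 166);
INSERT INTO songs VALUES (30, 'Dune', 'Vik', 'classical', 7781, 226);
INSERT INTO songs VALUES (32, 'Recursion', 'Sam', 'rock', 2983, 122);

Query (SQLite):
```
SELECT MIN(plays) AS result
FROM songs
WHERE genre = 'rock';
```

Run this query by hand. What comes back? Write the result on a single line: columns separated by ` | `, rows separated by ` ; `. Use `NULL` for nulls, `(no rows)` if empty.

1692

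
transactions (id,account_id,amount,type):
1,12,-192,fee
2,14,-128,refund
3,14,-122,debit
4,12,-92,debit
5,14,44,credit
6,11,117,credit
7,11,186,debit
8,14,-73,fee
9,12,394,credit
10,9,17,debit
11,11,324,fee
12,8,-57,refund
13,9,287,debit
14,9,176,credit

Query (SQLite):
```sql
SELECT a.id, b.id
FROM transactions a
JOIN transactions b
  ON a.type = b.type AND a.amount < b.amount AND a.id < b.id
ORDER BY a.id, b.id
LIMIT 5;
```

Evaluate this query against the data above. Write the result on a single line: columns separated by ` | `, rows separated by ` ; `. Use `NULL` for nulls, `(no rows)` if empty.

1 | 8 ; 1 | 11 ; 2 | 12 ; 3 | 4 ; 3 | 7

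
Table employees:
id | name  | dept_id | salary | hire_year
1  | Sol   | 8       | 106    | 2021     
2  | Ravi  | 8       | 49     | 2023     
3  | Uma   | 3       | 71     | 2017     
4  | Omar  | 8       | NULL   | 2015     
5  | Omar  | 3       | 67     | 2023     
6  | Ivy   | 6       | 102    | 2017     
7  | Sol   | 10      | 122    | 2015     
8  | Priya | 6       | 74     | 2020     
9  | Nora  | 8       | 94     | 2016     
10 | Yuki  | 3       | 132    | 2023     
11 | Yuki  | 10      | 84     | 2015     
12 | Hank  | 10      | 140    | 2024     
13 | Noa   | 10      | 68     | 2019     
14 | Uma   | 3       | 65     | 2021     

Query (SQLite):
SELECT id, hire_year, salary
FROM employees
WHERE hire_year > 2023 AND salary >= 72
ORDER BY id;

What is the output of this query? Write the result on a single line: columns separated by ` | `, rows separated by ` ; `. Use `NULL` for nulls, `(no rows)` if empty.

12 | 2024 | 140

hire_year > 2023: ids {12}
salary >= 72: ids {1, 6, 7, 8, 9, 10, 11, 12}
Combine with AND.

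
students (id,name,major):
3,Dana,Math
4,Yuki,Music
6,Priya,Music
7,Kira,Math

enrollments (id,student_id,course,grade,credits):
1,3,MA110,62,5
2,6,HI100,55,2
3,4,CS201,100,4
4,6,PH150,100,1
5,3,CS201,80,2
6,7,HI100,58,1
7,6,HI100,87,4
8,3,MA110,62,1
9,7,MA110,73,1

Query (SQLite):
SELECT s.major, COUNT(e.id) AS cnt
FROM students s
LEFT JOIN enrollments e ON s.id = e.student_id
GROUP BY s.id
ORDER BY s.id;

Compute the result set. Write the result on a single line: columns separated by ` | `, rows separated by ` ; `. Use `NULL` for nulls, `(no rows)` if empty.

Math | 3 ; Music | 1 ; Music | 3 ; Math | 2

LEFT JOIN keeps every students row; unmatched ones get NULL for enrollments columns.
Group by students.id and compute COUNT(e.id). COUNT(col) of an all-NULL group is 0.
  3: ids {1, 5, 8} → COUNT(e.id)=3
  4: ids {3} → COUNT(e.id)=1
  6: ids {2, 4, 7} → COUNT(e.id)=3
  7: ids {6, 9} → COUNT(e.id)=2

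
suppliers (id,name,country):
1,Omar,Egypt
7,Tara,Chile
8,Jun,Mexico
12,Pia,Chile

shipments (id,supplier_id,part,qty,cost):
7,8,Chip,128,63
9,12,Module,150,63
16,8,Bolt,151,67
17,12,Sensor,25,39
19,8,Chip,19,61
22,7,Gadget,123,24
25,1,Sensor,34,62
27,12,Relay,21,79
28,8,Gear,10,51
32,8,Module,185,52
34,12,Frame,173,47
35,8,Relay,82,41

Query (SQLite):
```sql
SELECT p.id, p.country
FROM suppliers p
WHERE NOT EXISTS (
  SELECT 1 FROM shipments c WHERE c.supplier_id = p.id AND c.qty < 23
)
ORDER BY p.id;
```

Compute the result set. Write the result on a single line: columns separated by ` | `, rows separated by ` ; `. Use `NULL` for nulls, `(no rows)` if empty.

For each suppliers row, check whether any shipments with matching supplier_id has qty < 23.
Keep rows where that is false.

1 | Egypt ; 7 | Chile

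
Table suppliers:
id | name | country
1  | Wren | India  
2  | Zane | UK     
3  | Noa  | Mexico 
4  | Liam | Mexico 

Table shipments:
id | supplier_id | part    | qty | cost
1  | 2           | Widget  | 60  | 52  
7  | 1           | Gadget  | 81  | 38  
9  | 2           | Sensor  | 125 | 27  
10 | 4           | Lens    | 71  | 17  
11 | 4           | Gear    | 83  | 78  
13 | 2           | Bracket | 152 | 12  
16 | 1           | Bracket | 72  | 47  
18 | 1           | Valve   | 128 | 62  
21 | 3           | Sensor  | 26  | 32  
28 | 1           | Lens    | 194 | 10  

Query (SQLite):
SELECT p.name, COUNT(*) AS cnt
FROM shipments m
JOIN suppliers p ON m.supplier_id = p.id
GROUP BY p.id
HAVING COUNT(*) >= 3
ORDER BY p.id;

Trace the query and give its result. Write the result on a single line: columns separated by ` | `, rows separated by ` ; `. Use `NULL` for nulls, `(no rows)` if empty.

Wren | 4 ; Zane | 3

Join each shipments row to its suppliers via supplier_id.
Group joined rows by suppliers.id; compute COUNT(*) per group.
HAVING: keep groups with count ≥ 3.
  1: ids {7, 16, 18, 28} → COUNT(*)=4
  2: ids {1, 9, 13} → COUNT(*)=3
  3: ids {21} → COUNT(*)=1
  4: ids {10, 11} → COUNT(*)=2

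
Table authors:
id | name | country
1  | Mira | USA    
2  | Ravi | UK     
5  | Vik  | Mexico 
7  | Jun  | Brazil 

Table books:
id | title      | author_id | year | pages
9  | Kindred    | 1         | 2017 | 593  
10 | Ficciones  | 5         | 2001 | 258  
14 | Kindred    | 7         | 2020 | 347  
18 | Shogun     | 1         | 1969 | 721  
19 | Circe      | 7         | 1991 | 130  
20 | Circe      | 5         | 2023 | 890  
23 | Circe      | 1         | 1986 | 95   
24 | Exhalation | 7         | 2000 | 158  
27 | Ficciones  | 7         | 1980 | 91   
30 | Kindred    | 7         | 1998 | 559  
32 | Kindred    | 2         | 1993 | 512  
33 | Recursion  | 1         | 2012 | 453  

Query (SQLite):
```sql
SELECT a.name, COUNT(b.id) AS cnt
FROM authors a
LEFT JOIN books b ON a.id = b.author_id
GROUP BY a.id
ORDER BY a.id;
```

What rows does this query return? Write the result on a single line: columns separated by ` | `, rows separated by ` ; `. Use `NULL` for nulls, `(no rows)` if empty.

Mira | 4 ; Ravi | 1 ; Vik | 2 ; Jun | 5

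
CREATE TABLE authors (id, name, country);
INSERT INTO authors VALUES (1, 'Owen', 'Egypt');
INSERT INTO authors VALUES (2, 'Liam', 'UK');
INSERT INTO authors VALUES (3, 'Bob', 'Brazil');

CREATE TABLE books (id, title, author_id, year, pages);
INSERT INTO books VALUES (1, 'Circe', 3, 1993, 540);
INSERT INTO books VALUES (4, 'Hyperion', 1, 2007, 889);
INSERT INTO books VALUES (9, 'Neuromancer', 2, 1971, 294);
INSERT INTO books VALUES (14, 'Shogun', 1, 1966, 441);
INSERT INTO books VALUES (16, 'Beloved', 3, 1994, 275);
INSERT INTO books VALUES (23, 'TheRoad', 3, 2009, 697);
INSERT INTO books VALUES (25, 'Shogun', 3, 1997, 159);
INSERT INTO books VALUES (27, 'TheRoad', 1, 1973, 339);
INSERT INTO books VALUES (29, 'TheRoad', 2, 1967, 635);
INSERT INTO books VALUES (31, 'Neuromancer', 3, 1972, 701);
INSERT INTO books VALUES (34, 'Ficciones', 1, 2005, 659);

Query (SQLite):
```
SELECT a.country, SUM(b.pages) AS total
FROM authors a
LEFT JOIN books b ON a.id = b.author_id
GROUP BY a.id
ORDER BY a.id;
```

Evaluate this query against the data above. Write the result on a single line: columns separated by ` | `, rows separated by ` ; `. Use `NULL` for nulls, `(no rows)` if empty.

Egypt | 2328 ; UK | 929 ; Brazil | 2372

LEFT JOIN keeps every authors row; unmatched ones get NULL for books columns.
Group by authors.id and compute SUM(b.pages). SUM over an all-NULL group is NULL.
  1: ids {4, 14, 27, 34} → SUM(b.pages)=2328
  2: ids {9, 29} → SUM(b.pages)=929
  3: ids {1, 16, 23, 25, 31} → SUM(b.pages)=2372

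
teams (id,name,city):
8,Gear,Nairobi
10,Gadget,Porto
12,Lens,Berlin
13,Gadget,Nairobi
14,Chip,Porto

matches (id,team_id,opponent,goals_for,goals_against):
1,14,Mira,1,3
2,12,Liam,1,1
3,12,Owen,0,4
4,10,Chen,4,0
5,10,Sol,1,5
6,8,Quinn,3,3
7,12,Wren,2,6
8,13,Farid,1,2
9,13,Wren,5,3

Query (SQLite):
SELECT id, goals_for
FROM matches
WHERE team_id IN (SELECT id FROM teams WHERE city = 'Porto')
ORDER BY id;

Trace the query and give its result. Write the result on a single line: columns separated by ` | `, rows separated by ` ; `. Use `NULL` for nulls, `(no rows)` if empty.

1 | 1 ; 4 | 4 ; 5 | 1

Inner query: teams.id where city = 'Porto'.
Outer: keep matches rows whose team_id is in that set.
Inner query → {10, 14}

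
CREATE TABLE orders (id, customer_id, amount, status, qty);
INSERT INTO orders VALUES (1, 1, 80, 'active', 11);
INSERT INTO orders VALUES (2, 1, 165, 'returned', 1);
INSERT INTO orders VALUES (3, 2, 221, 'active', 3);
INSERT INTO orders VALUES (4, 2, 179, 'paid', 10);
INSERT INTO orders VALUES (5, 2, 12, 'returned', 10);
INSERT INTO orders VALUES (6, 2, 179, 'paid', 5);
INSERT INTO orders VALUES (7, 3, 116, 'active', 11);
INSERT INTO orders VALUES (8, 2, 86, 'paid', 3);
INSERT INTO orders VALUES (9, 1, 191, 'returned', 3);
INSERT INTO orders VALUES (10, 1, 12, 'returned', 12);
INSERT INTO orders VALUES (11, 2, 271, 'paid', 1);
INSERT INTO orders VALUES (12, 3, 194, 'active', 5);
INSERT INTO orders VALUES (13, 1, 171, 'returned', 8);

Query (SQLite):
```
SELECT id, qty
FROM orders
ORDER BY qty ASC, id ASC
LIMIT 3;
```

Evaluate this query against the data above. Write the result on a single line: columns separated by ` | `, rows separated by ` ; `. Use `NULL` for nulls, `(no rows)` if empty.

2 | 1 ; 11 | 1 ; 3 | 3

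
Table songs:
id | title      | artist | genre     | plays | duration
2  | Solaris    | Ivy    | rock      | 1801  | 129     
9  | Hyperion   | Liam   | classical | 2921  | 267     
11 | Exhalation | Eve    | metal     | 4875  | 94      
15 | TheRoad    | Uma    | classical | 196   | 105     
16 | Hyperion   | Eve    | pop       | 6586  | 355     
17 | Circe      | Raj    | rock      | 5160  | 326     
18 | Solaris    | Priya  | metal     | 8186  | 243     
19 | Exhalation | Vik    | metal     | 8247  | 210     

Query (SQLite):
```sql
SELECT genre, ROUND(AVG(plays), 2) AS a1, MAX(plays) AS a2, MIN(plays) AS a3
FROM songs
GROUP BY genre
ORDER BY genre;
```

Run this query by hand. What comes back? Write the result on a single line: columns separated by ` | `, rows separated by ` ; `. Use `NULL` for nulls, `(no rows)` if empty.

Group songs by genre.
Per group compute: ROUND(AVG(plays), 2), MAX(plays), MIN(plays).
  classical: ids {9, 15} → ROUND(AVG(plays), 2)=1558.5, MAX(plays)=2921, MIN(plays)=196
  metal: ids {11, 18, 19} → ROUND(AVG(plays), 2)=7102.67, MAX(plays)=8247, MIN(plays)=4875
  pop: ids {16} → ROUND(AVG(plays), 2)=6586, MAX(plays)=6586, MIN(plays)=6586
  rock: ids {2, 17} → ROUND(AVG(plays), 2)=3480.5, MAX(plays)=5160, MIN(plays)=1801

classical | 1558.5 | 2921 | 196 ; metal | 7102.67 | 8247 | 4875 ; pop | 6586 | 6586 | 6586 ; rock | 3480.5 | 5160 | 1801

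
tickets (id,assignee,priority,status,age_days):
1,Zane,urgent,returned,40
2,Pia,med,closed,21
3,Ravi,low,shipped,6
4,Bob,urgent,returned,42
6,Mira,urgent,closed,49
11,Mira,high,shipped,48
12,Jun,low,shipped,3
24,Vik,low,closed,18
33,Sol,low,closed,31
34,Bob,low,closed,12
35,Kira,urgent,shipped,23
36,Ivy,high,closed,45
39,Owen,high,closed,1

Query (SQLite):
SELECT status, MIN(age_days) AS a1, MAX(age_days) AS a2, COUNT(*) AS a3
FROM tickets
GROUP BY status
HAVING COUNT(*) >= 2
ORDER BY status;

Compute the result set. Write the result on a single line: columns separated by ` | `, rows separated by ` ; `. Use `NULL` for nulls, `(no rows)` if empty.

Group tickets by status.
Per group compute: MIN(age_days), MAX(age_days), COUNT(*).
HAVING: drop groups with fewer than 2 rows.
  closed: ids {2, 6, 24, 33, 34, 36, 39} → MIN(age_days)=1, MAX(age_days)=49, COUNT(*)=7
  returned: ids {1, 4} → MIN(age_days)=40, MAX(age_days)=42, COUNT(*)=2
  shipped: ids {3, 11, 12, 35} → MIN(age_days)=3, MAX(age_days)=48, COUNT(*)=4

closed | 1 | 49 | 7 ; returned | 40 | 42 | 2 ; shipped | 3 | 48 | 4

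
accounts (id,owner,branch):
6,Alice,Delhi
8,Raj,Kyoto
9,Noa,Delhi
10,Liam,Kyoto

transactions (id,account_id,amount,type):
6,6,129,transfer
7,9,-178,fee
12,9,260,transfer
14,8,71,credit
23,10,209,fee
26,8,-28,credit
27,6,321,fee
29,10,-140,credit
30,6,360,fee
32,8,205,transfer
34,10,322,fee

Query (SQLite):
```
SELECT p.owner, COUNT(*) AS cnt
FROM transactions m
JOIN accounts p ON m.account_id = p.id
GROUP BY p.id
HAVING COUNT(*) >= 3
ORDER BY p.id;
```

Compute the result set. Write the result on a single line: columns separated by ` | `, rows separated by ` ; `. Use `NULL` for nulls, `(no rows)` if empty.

Alice | 3 ; Raj | 3 ; Liam | 3

Join each transactions row to its accounts via account_id.
Group joined rows by accounts.id; compute COUNT(*) per group.
HAVING: keep groups with count ≥ 3.
  6: ids {6, 27, 30} → COUNT(*)=3
  8: ids {14, 26, 32} → COUNT(*)=3
  9: ids {7, 12} → COUNT(*)=2
  10: ids {23, 29, 34} → COUNT(*)=3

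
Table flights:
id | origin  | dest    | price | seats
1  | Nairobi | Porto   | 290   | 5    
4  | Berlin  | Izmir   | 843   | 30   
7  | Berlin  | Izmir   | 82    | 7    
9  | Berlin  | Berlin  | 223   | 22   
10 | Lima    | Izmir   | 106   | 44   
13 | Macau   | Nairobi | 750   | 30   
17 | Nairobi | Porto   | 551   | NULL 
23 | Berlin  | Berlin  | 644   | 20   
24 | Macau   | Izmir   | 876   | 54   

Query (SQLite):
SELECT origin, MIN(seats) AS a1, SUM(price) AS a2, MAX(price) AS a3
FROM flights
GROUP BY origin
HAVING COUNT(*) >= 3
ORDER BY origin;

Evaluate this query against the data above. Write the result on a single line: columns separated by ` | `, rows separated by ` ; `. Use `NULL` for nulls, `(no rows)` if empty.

Group flights by origin.
Per group compute: MIN(seats), SUM(price), MAX(price).
HAVING: drop groups with fewer than 3 rows.
  Berlin: ids {4, 7, 9, 23} → MIN(seats)=7, SUM(price)=1792, MAX(price)=843
  Lima: ids {10} → MIN(seats)=44, SUM(price)=106, MAX(price)=106
  Macau: ids {13, 24} → MIN(seats)=30, SUM(price)=1626, MAX(price)=876
  Nairobi: ids {1, 17} → MIN(seats)=5, SUM(price)=841, MAX(price)=551

Berlin | 7 | 1792 | 843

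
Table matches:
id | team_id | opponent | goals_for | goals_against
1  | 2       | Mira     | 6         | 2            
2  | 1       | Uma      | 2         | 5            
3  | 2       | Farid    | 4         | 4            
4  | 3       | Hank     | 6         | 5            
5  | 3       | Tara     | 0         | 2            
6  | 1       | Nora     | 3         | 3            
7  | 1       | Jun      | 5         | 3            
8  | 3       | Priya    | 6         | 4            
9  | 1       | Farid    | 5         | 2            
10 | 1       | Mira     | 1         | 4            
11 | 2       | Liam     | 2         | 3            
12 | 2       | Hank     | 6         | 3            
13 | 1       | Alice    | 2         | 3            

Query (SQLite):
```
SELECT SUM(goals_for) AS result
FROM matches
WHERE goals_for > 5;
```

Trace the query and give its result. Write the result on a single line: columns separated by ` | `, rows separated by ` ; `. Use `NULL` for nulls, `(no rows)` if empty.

Rows where goals_for > 5 → goals_for values: [6, 6, 6, 6].
SUM of non-NULL values = 24.

24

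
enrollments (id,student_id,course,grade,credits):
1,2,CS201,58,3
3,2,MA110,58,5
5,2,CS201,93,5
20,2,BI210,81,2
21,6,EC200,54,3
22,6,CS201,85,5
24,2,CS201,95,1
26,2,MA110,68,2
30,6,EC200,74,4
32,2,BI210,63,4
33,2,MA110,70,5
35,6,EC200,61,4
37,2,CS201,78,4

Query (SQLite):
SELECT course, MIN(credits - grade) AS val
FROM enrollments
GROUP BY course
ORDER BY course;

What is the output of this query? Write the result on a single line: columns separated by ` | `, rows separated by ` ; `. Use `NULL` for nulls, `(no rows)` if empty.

For each row compute credits - grade.
Group by course; take MIN of the expression per group.
  BI210: ids {20, 32} → MIN(credits - grade)=-79
  CS201: ids {1, 5, 22, 24, 37} → MIN(credits - grade)=-94
  EC200: ids {21, 30, 35} → MIN(credits - grade)=-70
  MA110: ids {3, 26, 33} → MIN(credits - grade)=-66

BI210 | -79 ; CS201 | -94 ; EC200 | -70 ; MA110 | -66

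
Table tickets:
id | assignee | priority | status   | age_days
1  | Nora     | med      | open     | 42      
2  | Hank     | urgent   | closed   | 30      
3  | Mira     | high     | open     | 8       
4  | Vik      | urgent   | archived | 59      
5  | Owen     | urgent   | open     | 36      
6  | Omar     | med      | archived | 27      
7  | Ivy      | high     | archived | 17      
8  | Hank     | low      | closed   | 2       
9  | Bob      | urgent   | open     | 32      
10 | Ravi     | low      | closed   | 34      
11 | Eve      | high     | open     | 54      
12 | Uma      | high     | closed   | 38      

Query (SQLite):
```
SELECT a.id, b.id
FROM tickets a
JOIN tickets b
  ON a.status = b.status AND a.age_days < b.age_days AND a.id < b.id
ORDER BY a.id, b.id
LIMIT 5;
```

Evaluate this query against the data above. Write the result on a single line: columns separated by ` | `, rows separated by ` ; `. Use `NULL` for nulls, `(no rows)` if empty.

1 | 11 ; 2 | 10 ; 2 | 12 ; 3 | 5 ; 3 | 9

Pairs (a,b) with same status, a.age_days < b.age_days, a.id < b.id.
status groups: archived:{4,6,7} closed:{2,8,10,12} open:{1,3,5,9,11}
Ordered by (a.id, b.id); first 5.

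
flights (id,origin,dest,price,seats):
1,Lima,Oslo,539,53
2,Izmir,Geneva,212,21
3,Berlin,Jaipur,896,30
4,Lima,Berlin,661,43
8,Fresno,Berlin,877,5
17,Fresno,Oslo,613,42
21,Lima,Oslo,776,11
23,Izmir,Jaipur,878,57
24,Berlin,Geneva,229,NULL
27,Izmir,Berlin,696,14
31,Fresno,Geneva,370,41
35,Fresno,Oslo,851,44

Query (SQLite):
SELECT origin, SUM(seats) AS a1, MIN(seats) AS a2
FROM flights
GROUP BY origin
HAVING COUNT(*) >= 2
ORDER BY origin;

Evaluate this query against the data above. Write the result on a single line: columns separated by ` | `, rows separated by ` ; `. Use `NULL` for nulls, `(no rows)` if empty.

Group flights by origin.
Per group compute: SUM(seats), MIN(seats).
HAVING: drop groups with fewer than 2 rows.
  Berlin: ids {3, 24} → SUM(seats)=30, MIN(seats)=30
  Fresno: ids {8, 17, 31, 35} → SUM(seats)=132, MIN(seats)=5
  Izmir: ids {2, 23, 27} → SUM(seats)=92, MIN(seats)=14
  Lima: ids {1, 4, 21} → SUM(seats)=107, MIN(seats)=11

Berlin | 30 | 30 ; Fresno | 132 | 5 ; Izmir | 92 | 14 ; Lima | 107 | 11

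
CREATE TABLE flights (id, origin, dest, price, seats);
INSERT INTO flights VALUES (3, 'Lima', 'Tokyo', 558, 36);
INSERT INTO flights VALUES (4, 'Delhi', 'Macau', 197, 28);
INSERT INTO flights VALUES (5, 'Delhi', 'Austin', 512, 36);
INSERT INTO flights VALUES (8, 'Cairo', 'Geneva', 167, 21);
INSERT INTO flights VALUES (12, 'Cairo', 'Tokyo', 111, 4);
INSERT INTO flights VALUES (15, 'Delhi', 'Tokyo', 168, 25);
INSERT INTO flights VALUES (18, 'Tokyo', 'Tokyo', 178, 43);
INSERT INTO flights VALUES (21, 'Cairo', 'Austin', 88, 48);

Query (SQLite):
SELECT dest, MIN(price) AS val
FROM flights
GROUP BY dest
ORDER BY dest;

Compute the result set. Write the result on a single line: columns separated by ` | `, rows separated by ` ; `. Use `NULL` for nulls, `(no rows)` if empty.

Austin | 88 ; Geneva | 167 ; Macau | 197 ; Tokyo | 111

Partition flights by dest; compute MIN(price) within each group.
  Austin: ids {5, 21} → MIN(price)=88
  Geneva: ids {8} → MIN(price)=167
  Macau: ids {4} → MIN(price)=197
  Tokyo: ids {3, 12, 15, 18} → MIN(price)=111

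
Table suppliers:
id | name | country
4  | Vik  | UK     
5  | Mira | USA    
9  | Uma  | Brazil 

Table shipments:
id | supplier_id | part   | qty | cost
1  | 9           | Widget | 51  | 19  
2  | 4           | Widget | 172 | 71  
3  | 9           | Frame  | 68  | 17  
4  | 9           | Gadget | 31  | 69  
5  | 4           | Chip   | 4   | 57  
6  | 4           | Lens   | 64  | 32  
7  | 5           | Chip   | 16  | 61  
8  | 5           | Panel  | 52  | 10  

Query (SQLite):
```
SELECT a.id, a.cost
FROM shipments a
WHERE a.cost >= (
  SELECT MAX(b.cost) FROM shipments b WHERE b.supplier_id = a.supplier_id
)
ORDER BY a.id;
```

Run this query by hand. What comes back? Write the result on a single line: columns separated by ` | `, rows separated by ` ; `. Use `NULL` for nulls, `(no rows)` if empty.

For each shipments row a, compute MAX(cost) over rows sharing a.supplier_id.
Keep row a if a.cost >= that per-group MAX.
  supplier_id=4: MAX(cost) = 71
  supplier_id=5: MAX(cost) = 61
  supplier_id=9: MAX(cost) = 69

2 | 71 ; 4 | 69 ; 7 | 61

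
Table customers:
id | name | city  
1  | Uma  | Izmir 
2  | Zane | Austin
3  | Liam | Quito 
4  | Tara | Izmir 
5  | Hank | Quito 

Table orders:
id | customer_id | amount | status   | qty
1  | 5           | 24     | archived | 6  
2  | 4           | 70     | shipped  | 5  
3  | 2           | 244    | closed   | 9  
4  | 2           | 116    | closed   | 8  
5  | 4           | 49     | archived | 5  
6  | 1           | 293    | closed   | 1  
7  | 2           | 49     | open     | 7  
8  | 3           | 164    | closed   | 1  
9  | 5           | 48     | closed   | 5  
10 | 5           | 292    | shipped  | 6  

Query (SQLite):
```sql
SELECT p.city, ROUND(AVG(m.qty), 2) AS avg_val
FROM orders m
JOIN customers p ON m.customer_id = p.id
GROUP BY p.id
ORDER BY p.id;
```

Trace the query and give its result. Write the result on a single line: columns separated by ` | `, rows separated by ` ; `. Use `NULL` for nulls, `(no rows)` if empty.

Join each orders row to its customers via customer_id.
Group joined rows by customers.id; compute ROUND(AVG(m.qty), 2) per group.
  1: ids {6} → ROUND(AVG(m.qty), 2)=1
  2: ids {3, 4, 7} → ROUND(AVG(m.qty), 2)=8
  3: ids {8} → ROUND(AVG(m.qty), 2)=1
  4: ids {2, 5} → ROUND(AVG(m.qty), 2)=5
  5: ids {1, 9, 10} → ROUND(AVG(m.qty), 2)=5.67

Izmir | 1 ; Austin | 8 ; Quito | 1 ; Izmir | 5 ; Quito | 5.67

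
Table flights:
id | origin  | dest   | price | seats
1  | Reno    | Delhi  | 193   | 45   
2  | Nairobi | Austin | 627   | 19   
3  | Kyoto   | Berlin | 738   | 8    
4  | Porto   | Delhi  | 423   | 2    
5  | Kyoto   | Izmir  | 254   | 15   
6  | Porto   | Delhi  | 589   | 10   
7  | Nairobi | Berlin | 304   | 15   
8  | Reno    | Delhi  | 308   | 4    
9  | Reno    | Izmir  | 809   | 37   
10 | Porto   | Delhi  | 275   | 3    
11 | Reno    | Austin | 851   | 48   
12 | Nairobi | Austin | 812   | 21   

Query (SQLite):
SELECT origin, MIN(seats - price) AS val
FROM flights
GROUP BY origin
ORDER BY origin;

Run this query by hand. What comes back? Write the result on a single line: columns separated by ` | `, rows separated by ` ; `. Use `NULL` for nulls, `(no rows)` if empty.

Kyoto | -730 ; Nairobi | -791 ; Porto | -579 ; Reno | -803

For each row compute seats - price.
Group by origin; take MIN of the expression per group.
  Kyoto: ids {3, 5} → MIN(seats - price)=-730
  Nairobi: ids {2, 7, 12} → MIN(seats - price)=-791
  Porto: ids {4, 6, 10} → MIN(seats - price)=-579
  Reno: ids {1, 8, 9, 11} → MIN(seats - price)=-803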